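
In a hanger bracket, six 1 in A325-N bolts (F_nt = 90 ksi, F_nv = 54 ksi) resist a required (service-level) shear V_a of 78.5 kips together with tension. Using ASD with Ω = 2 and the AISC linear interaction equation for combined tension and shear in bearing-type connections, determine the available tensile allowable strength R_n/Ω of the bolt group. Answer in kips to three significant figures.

145 kips

A_b = π·1²/4 = 0.7854 in²; f_rv = 78.5 / (6 × 0.7854) = 16.66 ksi.
F'_nt = 1.3 F_nt − (Ω F_nt / F_nv) f_rv = 1.3·90 − (2·90/54)·16.66 = 61.47 ksi, capped at F_nt → F'_nt = 61.47 ksi.
R_n = F'_nt · A_b · n = 61.47 × 0.7854 × 6 = 289.7 kips.
Allowable strength R_n/Ω = 289.7 / 2 = 145 kips.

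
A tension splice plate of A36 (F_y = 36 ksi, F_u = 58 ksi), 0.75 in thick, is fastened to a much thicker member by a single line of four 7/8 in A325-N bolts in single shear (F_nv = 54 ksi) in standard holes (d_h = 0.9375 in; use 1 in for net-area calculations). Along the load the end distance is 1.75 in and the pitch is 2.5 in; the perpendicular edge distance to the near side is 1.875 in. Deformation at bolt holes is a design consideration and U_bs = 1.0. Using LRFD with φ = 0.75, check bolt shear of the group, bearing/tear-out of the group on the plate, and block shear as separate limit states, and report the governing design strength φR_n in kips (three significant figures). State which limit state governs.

Bolt shear: A_b = π·0.875²/4 = 0.6013 in²; R_n = 54 × 0.6013 × 4 × 1 = 129.9 kips → 0.75 × 129.9 = 97.4 kips.
Bearing: edge l_c = 1.281, r_n = 66.88 kips; interior l_c = 1.562, r_n = 81.56 kips; R_n = 66.88 + 3·81.56 = 311.6 kips → 234 kips.
Block shear: A_gv = 6.938, A_nv = 4.312, A_nt = 1.031 in²; R_n = min(0.6F_uA_nv, 0.6F_yA_gv) + U_bs·F_u·A_nt = 209.7 kips → 157 kips.
Bolt shear governs: 97.4 kips.

97.4 kips (bolt shear governs)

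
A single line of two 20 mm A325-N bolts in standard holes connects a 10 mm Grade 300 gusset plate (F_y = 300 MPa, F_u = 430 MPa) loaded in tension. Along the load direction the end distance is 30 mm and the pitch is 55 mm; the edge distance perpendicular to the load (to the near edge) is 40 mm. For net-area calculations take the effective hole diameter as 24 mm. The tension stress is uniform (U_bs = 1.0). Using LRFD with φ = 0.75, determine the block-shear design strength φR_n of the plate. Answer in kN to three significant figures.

185 kN

Shear plane L_v = 30 + 1·55 = 85 mm; A_gv = 85 × 10 = 850 mm².
A_nv = (85 − 1.5·24) × 10 = 490 mm².
A_nt = (40 − 0.5·24) × 10 = 280 mm².
0.6 F_u A_nv = 126.4 kN; 0.6 F_y A_gv = 153 kN → shear rupture governs the shear term.
R_n = 126.4 + 1.0 × 430 × 280 / 1000 = 246.8 kN.
Design strength φR_n = 0.75 × 246.8 = 185 kN.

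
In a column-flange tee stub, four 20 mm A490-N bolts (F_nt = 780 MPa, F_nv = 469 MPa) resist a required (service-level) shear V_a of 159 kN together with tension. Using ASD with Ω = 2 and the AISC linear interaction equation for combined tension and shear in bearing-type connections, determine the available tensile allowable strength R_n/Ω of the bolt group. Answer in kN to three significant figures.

373 kN

A_b = π·20²/4 = 314.2 mm²; f_rv = 159 × 1000 / (4 × 314.2) = 126.5 MPa.
F'_nt = 1.3 F_nt − (Ω F_nt / F_nv) f_rv = 1.3·780 − (2·780/469)·126.5 = 593.1 MPa, capped at F_nt → F'_nt = 593.1 MPa.
R_n = F'_nt · A_b · n = 593.1 × 314.2 × 4 / 1000 = 745.4 kN.
Allowable strength R_n/Ω = 745.4 / 2 = 373 kN.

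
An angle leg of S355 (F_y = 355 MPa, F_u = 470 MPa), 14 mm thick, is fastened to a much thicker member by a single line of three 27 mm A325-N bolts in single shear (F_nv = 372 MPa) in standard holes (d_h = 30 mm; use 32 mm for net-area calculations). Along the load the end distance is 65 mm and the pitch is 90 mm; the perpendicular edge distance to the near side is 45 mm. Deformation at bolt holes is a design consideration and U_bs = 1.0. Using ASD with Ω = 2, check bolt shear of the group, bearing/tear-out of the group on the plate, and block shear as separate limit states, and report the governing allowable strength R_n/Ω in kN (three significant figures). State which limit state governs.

319 kN (bolt shear governs)

Bolt shear: A_b = π·27²/4 = 572.6 mm²; R_n = 372 × 572.6 × 3 × 1 / 1000 = 639 kN → 639 / 2 = 319 kN.
Bearing: edge l_c = 50, r_n = 394.8 kN; interior l_c = 60, r_n = 426.4 kN; R_n = 394.8 + 2·426.4 = 1248 kN → 624 kN.
Block shear: A_gv = 3430, A_nv = 2310, A_nt = 406 mm²; R_n = min(0.6F_uA_nv, 0.6F_yA_gv) + U_bs·F_u·A_nt = 842.2 kN → 421 kN.
Bolt shear governs: 319 kN.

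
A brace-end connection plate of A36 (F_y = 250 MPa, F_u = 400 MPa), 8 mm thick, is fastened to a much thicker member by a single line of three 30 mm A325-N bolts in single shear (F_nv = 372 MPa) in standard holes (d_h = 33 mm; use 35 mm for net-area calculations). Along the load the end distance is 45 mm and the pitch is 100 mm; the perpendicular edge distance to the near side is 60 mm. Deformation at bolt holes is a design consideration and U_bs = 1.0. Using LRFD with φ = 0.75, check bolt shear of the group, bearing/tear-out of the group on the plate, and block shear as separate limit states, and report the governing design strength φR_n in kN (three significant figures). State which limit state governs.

Bolt shear: A_b = π·30²/4 = 706.9 mm²; R_n = 372 × 706.9 × 3 × 1 / 1000 = 788.9 kN → 0.75 × 788.9 = 592 kN.
Bearing: edge l_c = 28.5, r_n = 109.4 kN; interior l_c = 67, r_n = 230.4 kN; R_n = 109.4 + 2·230.4 = 570.2 kN → 428 kN.
Block shear: A_gv = 1960, A_nv = 1260, A_nt = 340 mm²; R_n = min(0.6F_uA_nv, 0.6F_yA_gv) + U_bs·F_u·A_nt = 430 kN → 322 kN.
Block shear governs: 322 kN.

322 kN (block shear governs)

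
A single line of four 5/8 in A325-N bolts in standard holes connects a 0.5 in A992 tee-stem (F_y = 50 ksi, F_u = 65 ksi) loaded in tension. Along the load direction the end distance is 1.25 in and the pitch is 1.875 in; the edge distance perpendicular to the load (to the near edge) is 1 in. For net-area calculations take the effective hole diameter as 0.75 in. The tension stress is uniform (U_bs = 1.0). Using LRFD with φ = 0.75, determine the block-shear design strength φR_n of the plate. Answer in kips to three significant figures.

77.4 kips

Shear plane L_v = 1.25 + 3·1.875 = 6.875 in; A_gv = 6.875 × 0.5 = 3.438 in².
A_nv = (6.875 − 3.5·0.75) × 0.5 = 2.125 in².
A_nt = (1 − 0.5·0.75) × 0.5 = 0.3125 in².
0.6 F_u A_nv = 82.88 kips; 0.6 F_y A_gv = 103.1 kips → shear rupture governs the shear term.
R_n = 82.88 + 1.0 × 65 × 0.3125 = 103.2 kips.
Design strength φR_n = 0.75 × 103.2 = 77.4 kips.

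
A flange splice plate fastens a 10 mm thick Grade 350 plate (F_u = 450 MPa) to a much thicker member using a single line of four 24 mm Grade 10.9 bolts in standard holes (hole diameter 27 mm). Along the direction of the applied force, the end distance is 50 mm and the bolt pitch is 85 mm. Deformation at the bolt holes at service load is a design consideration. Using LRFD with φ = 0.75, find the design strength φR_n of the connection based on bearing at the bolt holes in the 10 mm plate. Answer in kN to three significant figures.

Per bolt r_n = 1.2 l_c t F_u ≤ 2.4 d t F_u; upper limit = 2.4 × 24 × 10 × 450 / 1000 = 259.2 kN.
Edge bolt: l_c = 50 − 27/2 = 36.5 mm → 1.2 × 36.5 × 10 × 450 / 1000 = 197.1 → r_n = 197.1 kN.
Interior bolts: l_c = 85 − 27 = 58 mm → 1.2 × 58 × 10 × 450 / 1000 = 313.2 → r_n = 259.2 kN.
R_n = 1 × 197.1 + 3 × 259.2 = 974.7 kN.
Design strength φR_n = 0.75 × 974.7 = 731 kN.

731 kN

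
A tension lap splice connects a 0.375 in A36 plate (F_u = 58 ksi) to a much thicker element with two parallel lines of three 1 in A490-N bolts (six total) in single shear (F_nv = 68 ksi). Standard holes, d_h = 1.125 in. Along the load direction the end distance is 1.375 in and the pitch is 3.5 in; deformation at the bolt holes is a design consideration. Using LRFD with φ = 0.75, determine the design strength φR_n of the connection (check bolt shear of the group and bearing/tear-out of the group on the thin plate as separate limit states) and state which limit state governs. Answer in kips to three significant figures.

188 kips (bearing governs)

Bolt shear: A_b = π·1²/4 = 0.7854 in²; R_n = 68 × 0.7854 × 6 × 1 = 320.4 kips → 0.75 × 320.4 = 240 kips.
Bearing (1.2 l_c t F_u ≤ 2.4 d t F_u): upper limit = 2.4·1·0.375·58 = 52.2 kips.
  Edge l_c = 1.375 − 1.125/2 = 0.8125 → r_n = 21.21 kips; interior l_c = 3.5 − 1.125 = 2.375 → r_n = 52.2 kips.
  R_n,bearing = 2·21.21 + 4·52.2 = 251.2 kips → 0.75 × 251.2 = 188 kips.
Bearing governs: 188 kips.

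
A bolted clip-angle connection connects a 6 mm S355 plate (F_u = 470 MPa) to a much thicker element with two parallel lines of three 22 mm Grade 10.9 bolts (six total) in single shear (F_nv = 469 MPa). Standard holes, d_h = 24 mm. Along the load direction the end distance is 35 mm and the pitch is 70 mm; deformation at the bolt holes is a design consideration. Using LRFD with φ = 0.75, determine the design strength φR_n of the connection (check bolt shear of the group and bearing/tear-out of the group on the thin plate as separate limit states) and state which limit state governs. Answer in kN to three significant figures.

563 kN (bearing governs)

Bolt shear: A_b = π·22²/4 = 380.1 mm²; R_n = 469 × 380.1 × 6 × 1 / 1000 = 1070 kN → 0.75 × 1070 = 802 kN.
Bearing (1.2 l_c t F_u ≤ 2.4 d t F_u): upper limit = 2.4·22·6·470 / 1000 = 148.9 kN.
  Edge l_c = 35 − 24/2 = 23 → r_n = 77.83 kN; interior l_c = 70 − 24 = 46 → r_n = 148.9 kN.
  R_n,bearing = 2·77.83 + 4·148.9 = 751.2 kN → 0.75 × 751.2 = 563 kN.
Bearing governs: 563 kN.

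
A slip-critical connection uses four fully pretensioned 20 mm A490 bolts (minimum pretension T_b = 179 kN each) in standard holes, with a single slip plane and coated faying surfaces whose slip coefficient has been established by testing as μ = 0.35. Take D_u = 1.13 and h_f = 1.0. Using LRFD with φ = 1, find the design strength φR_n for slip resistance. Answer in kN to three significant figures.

283 kN

R_n = μ · D_u · h_f · T_b · n_s · n_b = 0.35 × 1.13 × 1.0 × 179 × 1 × 4 = 283.2 kN.
Design strength φR_n = 1 × 283.2 = 283 kN.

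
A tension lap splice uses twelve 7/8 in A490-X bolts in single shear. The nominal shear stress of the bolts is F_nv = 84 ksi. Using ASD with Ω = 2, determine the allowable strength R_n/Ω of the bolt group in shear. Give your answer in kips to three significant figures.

A_b = π × 0.875² / 4 = 0.6013 in².
R_n = F_nv · A_b · n · n_s = 84 × 0.6013 × 12 × 1 = 606.1 kips.
Allowable strength R_n/Ω = 606.1 / 2 = 303 kips.

303 kips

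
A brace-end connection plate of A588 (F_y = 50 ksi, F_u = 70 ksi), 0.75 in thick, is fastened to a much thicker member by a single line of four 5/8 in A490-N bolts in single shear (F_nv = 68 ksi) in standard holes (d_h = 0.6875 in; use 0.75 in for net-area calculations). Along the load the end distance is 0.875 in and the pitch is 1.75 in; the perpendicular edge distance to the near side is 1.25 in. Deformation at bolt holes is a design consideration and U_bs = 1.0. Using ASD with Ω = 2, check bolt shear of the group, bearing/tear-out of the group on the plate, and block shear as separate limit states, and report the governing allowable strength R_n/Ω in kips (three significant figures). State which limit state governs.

Bolt shear: A_b = π·0.625²/4 = 0.3068 in²; R_n = 68 × 0.3068 × 4 × 1 = 83.45 kips → 83.45 / 2 = 41.7 kips.
Bearing: edge l_c = 0.5312, r_n = 33.47 kips; interior l_c = 1.062, r_n = 66.94 kips; R_n = 33.47 + 3·66.94 = 234.3 kips → 117 kips.
Block shear: A_gv = 4.594, A_nv = 2.625, A_nt = 0.6562 in²; R_n = min(0.6F_uA_nv, 0.6F_yA_gv) + U_bs·F_u·A_nt = 156.2 kips → 78.1 kips.
Bolt shear governs: 41.7 kips.

41.7 kips (bolt shear governs)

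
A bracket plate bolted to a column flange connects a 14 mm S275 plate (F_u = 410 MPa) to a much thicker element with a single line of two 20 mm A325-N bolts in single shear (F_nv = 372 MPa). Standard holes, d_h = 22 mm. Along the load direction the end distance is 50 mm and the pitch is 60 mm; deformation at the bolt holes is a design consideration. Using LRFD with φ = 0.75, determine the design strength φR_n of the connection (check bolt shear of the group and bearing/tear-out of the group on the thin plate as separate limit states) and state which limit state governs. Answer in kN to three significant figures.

Bolt shear: A_b = π·20²/4 = 314.2 mm²; R_n = 372 × 314.2 × 2 × 1 / 1000 = 233.7 kN → 0.75 × 233.7 = 175 kN.
Bearing (1.2 l_c t F_u ≤ 2.4 d t F_u): upper limit = 2.4·20·14·410 / 1000 = 275.5 kN.
  Edge l_c = 50 − 22/2 = 39 → r_n = 268.6 kN; interior l_c = 60 − 22 = 38 → r_n = 261.7 kN.
  R_n,bearing = 1·268.6 + 1·261.7 = 530.4 kN → 0.75 × 530.4 = 398 kN.
Bolt shear governs: 175 kN.

175 kN (bolt shear governs)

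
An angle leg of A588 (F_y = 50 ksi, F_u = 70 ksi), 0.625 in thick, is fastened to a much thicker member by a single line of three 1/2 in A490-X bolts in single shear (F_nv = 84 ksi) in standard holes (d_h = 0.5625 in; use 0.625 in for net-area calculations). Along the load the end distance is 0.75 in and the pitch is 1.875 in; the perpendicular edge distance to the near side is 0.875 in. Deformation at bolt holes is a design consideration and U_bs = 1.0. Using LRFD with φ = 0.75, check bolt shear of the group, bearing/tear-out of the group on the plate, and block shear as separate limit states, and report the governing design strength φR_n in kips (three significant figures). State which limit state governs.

Bolt shear: A_b = π·0.5²/4 = 0.1963 in²; R_n = 84 × 0.1963 × 3 × 1 = 49.48 kips → 0.75 × 49.48 = 37.1 kips.
Bearing: edge l_c = 0.4688, r_n = 24.61 kips; interior l_c = 1.312, r_n = 52.5 kips; R_n = 24.61 + 2·52.5 = 129.6 kips → 97.2 kips.
Block shear: A_gv = 2.812, A_nv = 1.836, A_nt = 0.3516 in²; R_n = min(0.6F_uA_nv, 0.6F_yA_gv) + U_bs·F_u·A_nt = 101.7 kips → 76.3 kips.
Bolt shear governs: 37.1 kips.

37.1 kips (bolt shear governs)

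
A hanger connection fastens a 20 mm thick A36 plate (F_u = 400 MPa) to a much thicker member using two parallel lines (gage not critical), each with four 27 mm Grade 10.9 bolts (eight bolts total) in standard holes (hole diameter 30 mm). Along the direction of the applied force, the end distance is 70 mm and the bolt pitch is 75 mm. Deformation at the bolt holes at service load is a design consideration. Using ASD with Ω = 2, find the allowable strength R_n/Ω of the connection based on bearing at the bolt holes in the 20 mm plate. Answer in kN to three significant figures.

1810 kN

Per bolt r_n = 1.2 l_c t F_u ≤ 2.4 d t F_u; upper limit = 2.4 × 27 × 20 × 400 / 1000 = 518.4 kN.
Edge bolt: l_c = 70 − 30/2 = 55 mm → 1.2 × 55 × 20 × 400 / 1000 = 528 → r_n = 518.4 kN.
Interior bolts: l_c = 75 − 30 = 45 mm → 1.2 × 45 × 20 × 400 / 1000 = 432 → r_n = 432 kN.
R_n = 2 × 518.4 + 6 × 432 = 3629 kN.
Allowable strength R_n/Ω = 3629 / 2 = 1810 kN.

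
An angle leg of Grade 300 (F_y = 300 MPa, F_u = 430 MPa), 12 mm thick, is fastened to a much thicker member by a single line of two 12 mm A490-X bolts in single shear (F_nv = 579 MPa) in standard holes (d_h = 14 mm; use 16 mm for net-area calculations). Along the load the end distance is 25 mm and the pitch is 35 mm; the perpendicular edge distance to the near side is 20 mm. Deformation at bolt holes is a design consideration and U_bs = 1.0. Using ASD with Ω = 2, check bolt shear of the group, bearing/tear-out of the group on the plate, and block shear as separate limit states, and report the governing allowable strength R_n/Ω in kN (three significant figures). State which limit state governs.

65.5 kN (bolt shear governs)

Bolt shear: A_b = π·12²/4 = 113.1 mm²; R_n = 579 × 113.1 × 2 × 1 / 1000 = 131 kN → 131 / 2 = 65.5 kN.
Bearing: edge l_c = 18, r_n = 111.5 kN; interior l_c = 21, r_n = 130 kN; R_n = 111.5 + 1·130 = 241.5 kN → 121 kN.
Block shear: A_gv = 720, A_nv = 432, A_nt = 144 mm²; R_n = min(0.6F_uA_nv, 0.6F_yA_gv) + U_bs·F_u·A_nt = 173.4 kN → 86.7 kN.
Bolt shear governs: 65.5 kN.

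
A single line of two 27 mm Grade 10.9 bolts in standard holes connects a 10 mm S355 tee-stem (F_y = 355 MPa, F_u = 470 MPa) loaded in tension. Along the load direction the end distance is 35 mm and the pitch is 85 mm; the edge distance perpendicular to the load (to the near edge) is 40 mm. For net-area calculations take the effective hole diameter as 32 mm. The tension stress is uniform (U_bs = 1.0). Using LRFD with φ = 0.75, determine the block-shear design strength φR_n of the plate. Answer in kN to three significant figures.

237 kN

Shear plane L_v = 35 + 1·85 = 120 mm; A_gv = 120 × 10 = 1200 mm².
A_nv = (120 − 1.5·32) × 10 = 720 mm².
A_nt = (40 − 0.5·32) × 10 = 240 mm².
0.6 F_u A_nv = 203 kN; 0.6 F_y A_gv = 255.6 kN → shear rupture governs the shear term.
R_n = 203 + 1.0 × 470 × 240 / 1000 = 315.8 kN.
Design strength φR_n = 0.75 × 315.8 = 237 kN.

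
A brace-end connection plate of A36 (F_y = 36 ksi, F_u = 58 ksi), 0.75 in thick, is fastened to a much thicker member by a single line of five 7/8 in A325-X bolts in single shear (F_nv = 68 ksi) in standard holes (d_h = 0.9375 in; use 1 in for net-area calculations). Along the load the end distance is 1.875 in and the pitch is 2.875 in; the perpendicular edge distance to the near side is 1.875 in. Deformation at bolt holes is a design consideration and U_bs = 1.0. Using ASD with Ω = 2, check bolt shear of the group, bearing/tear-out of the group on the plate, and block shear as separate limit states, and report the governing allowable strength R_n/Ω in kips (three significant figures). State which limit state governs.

Bolt shear: A_b = π·0.875²/4 = 0.6013 in²; R_n = 68 × 0.6013 × 5 × 1 = 204.4 kips → 204.4 / 2 = 102 kips.
Bearing: edge l_c = 1.406, r_n = 73.41 kips; interior l_c = 1.938, r_n = 91.35 kips; R_n = 73.41 + 4·91.35 = 438.8 kips → 219 kips.
Block shear: A_gv = 10.03, A_nv = 6.656, A_nt = 1.031 in²; R_n = min(0.6F_uA_nv, 0.6F_yA_gv) + U_bs·F_u·A_nt = 276.5 kips → 138 kips.
Bolt shear governs: 102 kips.

102 kips (bolt shear governs)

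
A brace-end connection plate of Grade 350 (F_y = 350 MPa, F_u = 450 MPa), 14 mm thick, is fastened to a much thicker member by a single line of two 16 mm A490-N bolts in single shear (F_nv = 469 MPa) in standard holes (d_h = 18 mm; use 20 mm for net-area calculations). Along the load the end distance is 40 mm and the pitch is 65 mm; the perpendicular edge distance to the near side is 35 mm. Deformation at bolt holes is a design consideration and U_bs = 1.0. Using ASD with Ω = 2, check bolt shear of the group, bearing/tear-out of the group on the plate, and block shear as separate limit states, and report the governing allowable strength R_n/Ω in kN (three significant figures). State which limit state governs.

94.3 kN (bolt shear governs)

Bolt shear: A_b = π·16²/4 = 201.1 mm²; R_n = 469 × 201.1 × 2 × 1 / 1000 = 188.6 kN → 188.6 / 2 = 94.3 kN.
Bearing: edge l_c = 31, r_n = 234.4 kN; interior l_c = 47, r_n = 241.9 kN; R_n = 234.4 + 1·241.9 = 476.3 kN → 238 kN.
Block shear: A_gv = 1470, A_nv = 1050, A_nt = 350 mm²; R_n = min(0.6F_uA_nv, 0.6F_yA_gv) + U_bs·F_u·A_nt = 441 kN → 220 kN.
Bolt shear governs: 94.3 kN.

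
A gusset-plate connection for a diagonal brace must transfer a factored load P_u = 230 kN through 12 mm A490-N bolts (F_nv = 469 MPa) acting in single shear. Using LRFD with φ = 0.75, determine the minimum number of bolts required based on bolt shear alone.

6 bolts

A_b = π·12²/4 = 113.1 mm².
Per-bolt design strength φR_n = 0.75 × 469 × 113.1 × 1 / 1000 = 39.78 kN.
n ≥ 230 / 39.78 = 5.782 → use 6 bolts.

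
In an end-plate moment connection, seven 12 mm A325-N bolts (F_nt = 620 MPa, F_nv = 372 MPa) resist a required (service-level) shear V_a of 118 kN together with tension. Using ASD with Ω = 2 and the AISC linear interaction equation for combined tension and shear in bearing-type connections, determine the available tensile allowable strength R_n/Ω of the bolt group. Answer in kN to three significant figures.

A_b = π·12²/4 = 113.1 mm²; f_rv = 118 × 1000 / (7 × 113.1) = 149 MPa.
F'_nt = 1.3 F_nt − (Ω F_nt / F_nv) f_rv = 1.3·620 − (2·620/372)·149 = 309.2 MPa, capped at F_nt → F'_nt = 309.2 MPa.
R_n = F'_nt · A_b · n = 309.2 × 113.1 × 7 / 1000 = 244.8 kN.
Allowable strength R_n/Ω = 244.8 / 2 = 122 kN.

122 kN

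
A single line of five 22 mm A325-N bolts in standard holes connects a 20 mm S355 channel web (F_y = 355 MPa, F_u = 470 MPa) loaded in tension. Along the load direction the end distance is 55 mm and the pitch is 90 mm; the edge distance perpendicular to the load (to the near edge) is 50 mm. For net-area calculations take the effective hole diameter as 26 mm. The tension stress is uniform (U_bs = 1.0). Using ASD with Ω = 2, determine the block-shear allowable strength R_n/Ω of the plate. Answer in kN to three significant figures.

Shear plane L_v = 55 + 4·90 = 415 mm; A_gv = 415 × 20 = 8300 mm².
A_nv = (415 − 4.5·26) × 20 = 5960 mm².
A_nt = (50 − 0.5·26) × 20 = 740 mm².
0.6 F_u A_nv = 1681 kN; 0.6 F_y A_gv = 1768 kN → shear rupture governs the shear term.
R_n = 1681 + 1.0 × 470 × 740 / 1000 = 2029 kN.
Allowable strength R_n/Ω = 2029 / 2 = 1010 kN.

1010 kN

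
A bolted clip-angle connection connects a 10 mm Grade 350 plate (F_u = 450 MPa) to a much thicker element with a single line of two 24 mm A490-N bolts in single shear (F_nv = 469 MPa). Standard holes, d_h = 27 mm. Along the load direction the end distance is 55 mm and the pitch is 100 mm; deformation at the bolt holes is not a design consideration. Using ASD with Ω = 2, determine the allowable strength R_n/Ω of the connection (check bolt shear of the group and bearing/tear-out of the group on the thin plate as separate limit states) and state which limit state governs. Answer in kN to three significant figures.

Bolt shear: A_b = π·24²/4 = 452.4 mm²; R_n = 469 × 452.4 × 2 × 1 / 1000 = 424.3 kN → 424.3 / 2 = 212 kN.
Bearing (1.5 l_c t F_u ≤ 3.0 d t F_u): upper limit = 3.0·24·10·450 / 1000 = 324 kN.
  Edge l_c = 55 − 27/2 = 41.5 → r_n = 280.1 kN; interior l_c = 100 − 27 = 73 → r_n = 324 kN.
  R_n,bearing = 1·280.1 + 1·324 = 604.1 kN → 604.1 / 2 = 302 kN.
Bolt shear governs: 212 kN.

212 kN (bolt shear governs)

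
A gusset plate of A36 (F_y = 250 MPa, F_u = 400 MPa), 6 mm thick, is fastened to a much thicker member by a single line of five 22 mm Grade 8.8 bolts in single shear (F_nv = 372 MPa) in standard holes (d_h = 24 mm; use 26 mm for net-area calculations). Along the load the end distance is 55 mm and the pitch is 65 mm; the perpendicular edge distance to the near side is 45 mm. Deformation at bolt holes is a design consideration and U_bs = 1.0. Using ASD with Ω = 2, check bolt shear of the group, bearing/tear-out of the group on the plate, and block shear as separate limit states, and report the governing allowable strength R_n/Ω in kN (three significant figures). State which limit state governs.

180 kN (block shear governs)

Bolt shear: A_b = π·22²/4 = 380.1 mm²; R_n = 372 × 380.1 × 5 × 1 / 1000 = 707 kN → 707 / 2 = 354 kN.
Bearing: edge l_c = 43, r_n = 123.8 kN; interior l_c = 41, r_n = 118.1 kN; R_n = 123.8 + 4·118.1 = 596.2 kN → 298 kN.
Block shear: A_gv = 1890, A_nv = 1188, A_nt = 192 mm²; R_n = min(0.6F_uA_nv, 0.6F_yA_gv) + U_bs·F_u·A_nt = 360.3 kN → 180 kN.
Block shear governs: 180 kN.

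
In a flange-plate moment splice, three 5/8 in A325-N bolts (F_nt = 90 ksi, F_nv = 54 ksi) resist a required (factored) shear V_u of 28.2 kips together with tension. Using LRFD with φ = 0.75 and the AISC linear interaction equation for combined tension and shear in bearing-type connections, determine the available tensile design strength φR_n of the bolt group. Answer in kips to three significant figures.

A_b = π·0.625²/4 = 0.3068 in²; f_rv = 28.2 / (3 × 0.3068) = 30.64 ksi.
F'_nt = 1.3 F_nt − (F_nt / φF_nv) f_rv = 1.3·90 − (90/(0.75·54))·30.64 = 48.91 ksi, capped at F_nt → F'_nt = 48.91 ksi.
R_n = F'_nt · A_b · n = 48.91 × 0.3068 × 3 = 45.02 kips.
Design strength φR_n = 0.75 × 45.02 = 33.8 kips.

33.8 kips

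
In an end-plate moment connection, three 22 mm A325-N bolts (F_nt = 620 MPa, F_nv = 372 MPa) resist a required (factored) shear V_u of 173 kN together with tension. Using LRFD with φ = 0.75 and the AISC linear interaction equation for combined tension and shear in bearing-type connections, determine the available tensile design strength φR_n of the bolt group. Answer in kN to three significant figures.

401 kN

A_b = π·22²/4 = 380.1 mm²; f_rv = 173 × 1000 / (3 × 380.1) = 151.7 MPa.
F'_nt = 1.3 F_nt − (F_nt / φF_nv) f_rv = 1.3·620 − (620/(0.75·372))·151.7 = 468.9 MPa, capped at F_nt → F'_nt = 468.9 MPa.
R_n = F'_nt · A_b · n = 468.9 × 380.1 × 3 / 1000 = 534.7 kN.
Design strength φR_n = 0.75 × 534.7 = 401 kN.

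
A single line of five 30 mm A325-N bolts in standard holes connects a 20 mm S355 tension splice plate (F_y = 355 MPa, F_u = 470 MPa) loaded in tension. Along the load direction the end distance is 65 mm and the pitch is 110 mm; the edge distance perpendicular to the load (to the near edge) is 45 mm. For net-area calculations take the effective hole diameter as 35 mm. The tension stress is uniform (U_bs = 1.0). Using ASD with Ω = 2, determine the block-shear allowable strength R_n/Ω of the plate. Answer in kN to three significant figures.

Shear plane L_v = 65 + 4·110 = 505 mm; A_gv = 505 × 20 = 10100 mm².
A_nv = (505 − 4.5·35) × 20 = 6950 mm².
A_nt = (45 − 0.5·35) × 20 = 550 mm².
0.6 F_u A_nv = 1960 kN; 0.6 F_y A_gv = 2151 kN → shear rupture governs the shear term.
R_n = 1960 + 1.0 × 470 × 550 / 1000 = 2218 kN.
Allowable strength R_n/Ω = 2218 / 2 = 1110 kN.

1110 kN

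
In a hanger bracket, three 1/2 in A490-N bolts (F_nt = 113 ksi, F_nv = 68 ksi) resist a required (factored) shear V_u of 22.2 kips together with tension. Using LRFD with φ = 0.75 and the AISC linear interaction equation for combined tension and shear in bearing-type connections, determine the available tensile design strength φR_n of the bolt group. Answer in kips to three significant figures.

A_b = π·0.5²/4 = 0.1963 in²; f_rv = 22.2 / (3 × 0.1963) = 37.69 ksi.
F'_nt = 1.3 F_nt − (F_nt / φF_nv) f_rv = 1.3·113 − (113/(0.75·68))·37.69 = 63.4 ksi, capped at F_nt → F'_nt = 63.4 ksi.
R_n = F'_nt · A_b · n = 63.4 × 0.1963 × 3 = 37.34 kips.
Design strength φR_n = 0.75 × 37.34 = 28 kips.

28 kips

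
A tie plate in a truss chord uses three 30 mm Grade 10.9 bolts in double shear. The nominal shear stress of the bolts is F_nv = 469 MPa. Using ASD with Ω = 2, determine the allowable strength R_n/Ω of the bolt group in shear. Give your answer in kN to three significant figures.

A_b = π × 30² / 4 = 706.9 mm².
R_n = F_nv · A_b · n · n_s = 469 × 706.9 × 3 × 2 / 1000 = 1989 kN.
Allowable strength R_n/Ω = 1989 / 2 = 995 kN.

995 kN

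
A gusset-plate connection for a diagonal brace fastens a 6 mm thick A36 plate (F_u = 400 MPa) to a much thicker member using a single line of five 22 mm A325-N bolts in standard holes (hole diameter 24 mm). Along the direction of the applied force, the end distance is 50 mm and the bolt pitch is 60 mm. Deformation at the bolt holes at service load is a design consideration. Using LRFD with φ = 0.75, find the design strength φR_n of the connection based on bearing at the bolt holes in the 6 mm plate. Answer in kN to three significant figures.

Per bolt r_n = 1.2 l_c t F_u ≤ 2.4 d t F_u; upper limit = 2.4 × 22 × 6 × 400 / 1000 = 126.7 kN.
Edge bolt: l_c = 50 − 24/2 = 38 mm → 1.2 × 38 × 6 × 400 / 1000 = 109.4 → r_n = 109.4 kN.
Interior bolts: l_c = 60 − 24 = 36 mm → 1.2 × 36 × 6 × 400 / 1000 = 103.7 → r_n = 103.7 kN.
R_n = 1 × 109.4 + 4 × 103.7 = 524.2 kN.
Design strength φR_n = 0.75 × 524.2 = 393 kN.

393 kN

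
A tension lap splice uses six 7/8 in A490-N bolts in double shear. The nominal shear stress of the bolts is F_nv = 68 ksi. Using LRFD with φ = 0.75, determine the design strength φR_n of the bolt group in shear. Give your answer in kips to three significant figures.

368 kips

A_b = π × 0.875² / 4 = 0.6013 in².
R_n = F_nv · A_b · n · n_s = 68 × 0.6013 × 6 × 2 = 490.7 kips.
Design strength φR_n = 0.75 × 490.7 = 368 kips.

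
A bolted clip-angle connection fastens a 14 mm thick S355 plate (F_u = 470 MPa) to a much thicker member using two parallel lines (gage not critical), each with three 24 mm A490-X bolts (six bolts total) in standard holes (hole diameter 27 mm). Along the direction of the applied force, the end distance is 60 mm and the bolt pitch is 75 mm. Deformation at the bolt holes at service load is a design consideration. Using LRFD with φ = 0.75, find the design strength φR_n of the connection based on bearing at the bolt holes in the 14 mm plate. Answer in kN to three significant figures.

1690 kN

Per bolt r_n = 1.2 l_c t F_u ≤ 2.4 d t F_u; upper limit = 2.4 × 24 × 14 × 470 / 1000 = 379 kN.
Edge bolt: l_c = 60 − 27/2 = 46.5 mm → 1.2 × 46.5 × 14 × 470 / 1000 = 367.2 → r_n = 367.2 kN.
Interior bolts: l_c = 75 − 27 = 48 mm → 1.2 × 48 × 14 × 470 / 1000 = 379 → r_n = 379 kN.
R_n = 2 × 367.2 + 4 × 379 = 2250 kN.
Design strength φR_n = 0.75 × 2250 = 1690 kN.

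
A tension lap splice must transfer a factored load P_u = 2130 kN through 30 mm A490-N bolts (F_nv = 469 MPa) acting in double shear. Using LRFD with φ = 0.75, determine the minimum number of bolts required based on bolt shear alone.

5 bolts

A_b = π·30²/4 = 706.9 mm².
Per-bolt design strength φR_n = 0.75 × 469 × 706.9 × 2 / 1000 = 497.3 kN.
n ≥ 2130 / 497.3 = 4.283 → use 5 bolts.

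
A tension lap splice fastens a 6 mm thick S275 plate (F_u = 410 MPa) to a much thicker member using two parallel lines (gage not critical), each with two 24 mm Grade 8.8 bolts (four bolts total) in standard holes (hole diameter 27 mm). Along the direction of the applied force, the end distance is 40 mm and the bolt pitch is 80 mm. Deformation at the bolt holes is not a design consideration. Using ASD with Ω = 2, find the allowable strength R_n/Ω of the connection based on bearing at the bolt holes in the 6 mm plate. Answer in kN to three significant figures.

275 kN

Per bolt r_n = 1.5 l_c t F_u ≤ 3.0 d t F_u; upper limit = 3.0 × 24 × 6 × 410 / 1000 = 177.1 kN.
Edge bolt: l_c = 40 − 27/2 = 26.5 mm → 1.5 × 26.5 × 6 × 410 / 1000 = 97.78 → r_n = 97.78 kN.
Interior bolts: l_c = 80 − 27 = 53 mm → 1.5 × 53 × 6 × 410 / 1000 = 195.6 → r_n = 177.1 kN.
R_n = 2 × 97.78 + 2 × 177.1 = 549.8 kN.
Allowable strength R_n/Ω = 549.8 / 2 = 275 kN.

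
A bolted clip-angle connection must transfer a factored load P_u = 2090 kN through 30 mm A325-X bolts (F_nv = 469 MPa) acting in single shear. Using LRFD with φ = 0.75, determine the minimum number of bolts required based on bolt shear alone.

A_b = π·30²/4 = 706.9 mm².
Per-bolt design strength φR_n = 0.75 × 469 × 706.9 × 1 / 1000 = 248.6 kN.
n ≥ 2090 / 248.6 = 8.406 → use 9 bolts.

9 bolts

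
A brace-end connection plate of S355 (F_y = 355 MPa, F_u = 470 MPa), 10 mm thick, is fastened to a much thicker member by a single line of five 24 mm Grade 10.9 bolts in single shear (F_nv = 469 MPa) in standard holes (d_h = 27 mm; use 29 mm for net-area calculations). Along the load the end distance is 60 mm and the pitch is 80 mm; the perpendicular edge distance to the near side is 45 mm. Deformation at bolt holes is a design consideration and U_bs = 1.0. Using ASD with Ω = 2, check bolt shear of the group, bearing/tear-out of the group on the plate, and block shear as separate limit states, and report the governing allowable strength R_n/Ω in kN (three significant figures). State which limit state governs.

Bolt shear: A_b = π·24²/4 = 452.4 mm²; R_n = 469 × 452.4 × 5 × 1 / 1000 = 1061 kN → 1061 / 2 = 530 kN.
Bearing: edge l_c = 46.5, r_n = 262.3 kN; interior l_c = 53, r_n = 270.7 kN; R_n = 262.3 + 4·270.7 = 1345 kN → 673 kN.
Block shear: A_gv = 3800, A_nv = 2495, A_nt = 305 mm²; R_n = min(0.6F_uA_nv, 0.6F_yA_gv) + U_bs·F_u·A_nt = 846.9 kN → 423 kN.
Block shear governs: 423 kN.

423 kN (block shear governs)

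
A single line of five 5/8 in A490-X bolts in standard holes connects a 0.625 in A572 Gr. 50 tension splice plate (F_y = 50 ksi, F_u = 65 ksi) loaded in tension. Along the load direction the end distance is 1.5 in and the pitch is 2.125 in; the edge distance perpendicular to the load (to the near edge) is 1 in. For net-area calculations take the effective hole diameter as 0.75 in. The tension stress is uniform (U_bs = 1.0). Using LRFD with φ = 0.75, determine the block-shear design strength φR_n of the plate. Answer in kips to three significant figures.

140 kips

Shear plane L_v = 1.5 + 4·2.125 = 10 in; A_gv = 10 × 0.625 = 6.25 in².
A_nv = (10 − 4.5·0.75) × 0.625 = 4.141 in².
A_nt = (1 − 0.5·0.75) × 0.625 = 0.3906 in².
0.6 F_u A_nv = 161.5 kips; 0.6 F_y A_gv = 187.5 kips → shear rupture governs the shear term.
R_n = 161.5 + 1.0 × 65 × 0.3906 = 186.9 kips.
Design strength φR_n = 0.75 × 186.9 = 140 kips.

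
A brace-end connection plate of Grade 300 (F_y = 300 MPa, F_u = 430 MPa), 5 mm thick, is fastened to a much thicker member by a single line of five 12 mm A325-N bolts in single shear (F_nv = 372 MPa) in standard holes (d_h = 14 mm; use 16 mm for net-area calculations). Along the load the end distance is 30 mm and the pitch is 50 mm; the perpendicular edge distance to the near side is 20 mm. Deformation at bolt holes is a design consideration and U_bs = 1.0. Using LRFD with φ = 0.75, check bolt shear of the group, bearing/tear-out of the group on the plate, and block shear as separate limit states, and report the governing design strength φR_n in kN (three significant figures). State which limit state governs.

Bolt shear: A_b = π·12²/4 = 113.1 mm²; R_n = 372 × 113.1 × 5 × 1 / 1000 = 210.4 kN → 0.75 × 210.4 = 158 kN.
Bearing: edge l_c = 23, r_n = 59.34 kN; interior l_c = 36, r_n = 61.92 kN; R_n = 59.34 + 4·61.92 = 307 kN → 230 kN.
Block shear: A_gv = 1150, A_nv = 790, A_nt = 60 mm²; R_n = min(0.6F_uA_nv, 0.6F_yA_gv) + U_bs·F_u·A_nt = 229.6 kN → 172 kN.
Bolt shear governs: 158 kN.

158 kN (bolt shear governs)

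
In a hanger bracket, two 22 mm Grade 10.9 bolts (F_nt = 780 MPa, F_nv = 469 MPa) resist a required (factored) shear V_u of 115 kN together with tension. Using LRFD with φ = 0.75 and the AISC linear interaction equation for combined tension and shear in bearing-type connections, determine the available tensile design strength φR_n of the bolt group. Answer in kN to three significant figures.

A_b = π·22²/4 = 380.1 mm²; f_rv = 115 × 1000 / (2 × 380.1) = 151.3 MPa.
F'_nt = 1.3 F_nt − (F_nt / φF_nv) f_rv = 1.3·780 − (780/(0.75·469))·151.3 = 678.6 MPa, capped at F_nt → F'_nt = 678.6 MPa.
R_n = F'_nt · A_b · n = 678.6 × 380.1 × 2 / 1000 = 515.9 kN.
Design strength φR_n = 0.75 × 515.9 = 387 kN.

387 kN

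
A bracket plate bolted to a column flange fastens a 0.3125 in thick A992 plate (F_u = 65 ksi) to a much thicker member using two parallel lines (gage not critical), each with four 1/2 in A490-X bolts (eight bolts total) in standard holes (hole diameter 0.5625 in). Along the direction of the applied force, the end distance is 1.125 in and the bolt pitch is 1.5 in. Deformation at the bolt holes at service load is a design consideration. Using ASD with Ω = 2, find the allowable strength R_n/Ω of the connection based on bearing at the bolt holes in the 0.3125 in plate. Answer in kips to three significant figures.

Per bolt r_n = 1.2 l_c t F_u ≤ 2.4 d t F_u; upper limit = 2.4 × 0.5 × 0.3125 × 65 = 24.38 kips.
Edge bolt: l_c = 1.125 − 0.5625/2 = 0.8438 in → 1.2 × 0.8438 × 0.3125 × 65 = 20.57 → r_n = 20.57 kips.
Interior bolts: l_c = 1.5 − 0.5625 = 0.9375 in → 1.2 × 0.9375 × 0.3125 × 65 = 22.85 → r_n = 22.85 kips.
R_n = 2 × 20.57 + 6 × 22.85 = 178.2 kips.
Allowable strength R_n/Ω = 178.2 / 2 = 89.1 kips.

89.1 kips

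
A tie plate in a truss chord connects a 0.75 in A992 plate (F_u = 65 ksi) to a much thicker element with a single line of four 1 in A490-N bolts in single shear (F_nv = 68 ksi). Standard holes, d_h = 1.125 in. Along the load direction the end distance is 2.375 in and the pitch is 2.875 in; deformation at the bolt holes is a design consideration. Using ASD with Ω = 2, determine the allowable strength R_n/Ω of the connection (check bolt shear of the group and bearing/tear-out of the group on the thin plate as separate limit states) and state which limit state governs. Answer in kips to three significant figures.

Bolt shear: A_b = π·1²/4 = 0.7854 in²; R_n = 68 × 0.7854 × 4 × 1 = 213.6 kips → 213.6 / 2 = 107 kips.
Bearing (1.2 l_c t F_u ≤ 2.4 d t F_u): upper limit = 2.4·1·0.75·65 = 117 kips.
  Edge l_c = 2.375 − 1.125/2 = 1.812 → r_n = 106 kips; interior l_c = 2.875 − 1.125 = 1.75 → r_n = 102.4 kips.
  R_n,bearing = 1·106 + 3·102.4 = 413.2 kips → 413.2 / 2 = 207 kips.
Bolt shear governs: 107 kips.

107 kips (bolt shear governs)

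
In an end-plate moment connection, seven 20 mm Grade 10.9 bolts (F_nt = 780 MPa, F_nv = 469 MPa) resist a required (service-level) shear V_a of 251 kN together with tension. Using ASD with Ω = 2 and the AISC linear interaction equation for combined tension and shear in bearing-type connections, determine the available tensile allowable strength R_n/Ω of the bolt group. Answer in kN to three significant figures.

A_b = π·20²/4 = 314.2 mm²; f_rv = 251 × 1000 / (7 × 314.2) = 114.1 MPa.
F'_nt = 1.3 F_nt − (Ω F_nt / F_nv) f_rv = 1.3·780 − (2·780/469)·114.1 = 634.4 MPa, capped at F_nt → F'_nt = 634.4 MPa.
R_n = F'_nt · A_b · n = 634.4 × 314.2 × 7 / 1000 = 1395 kN.
Allowable strength R_n/Ω = 1395 / 2 = 698 kN.

698 kN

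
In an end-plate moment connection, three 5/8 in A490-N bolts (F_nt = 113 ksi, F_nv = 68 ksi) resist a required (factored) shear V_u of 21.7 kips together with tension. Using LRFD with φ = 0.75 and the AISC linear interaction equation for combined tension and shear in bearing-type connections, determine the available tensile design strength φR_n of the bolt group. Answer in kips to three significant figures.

65.3 kips

A_b = π·0.625²/4 = 0.3068 in²; f_rv = 21.7 / (3 × 0.3068) = 23.58 ksi.
F'_nt = 1.3 F_nt − (F_nt / φF_nv) f_rv = 1.3·113 − (113/(0.75·68))·23.58 = 94.66 ksi, capped at F_nt → F'_nt = 94.66 ksi.
R_n = F'_nt · A_b · n = 94.66 × 0.3068 × 3 = 87.12 kips.
Design strength φR_n = 0.75 × 87.12 = 65.3 kips.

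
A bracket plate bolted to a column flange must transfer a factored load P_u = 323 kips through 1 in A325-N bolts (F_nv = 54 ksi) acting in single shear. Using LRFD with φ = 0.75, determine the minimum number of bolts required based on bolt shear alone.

11 bolts

A_b = π·1²/4 = 0.7854 in².
Per-bolt design strength φR_n = 0.75 × 54 × 0.7854 × 1 = 31.81 kips.
n ≥ 323 / 31.81 = 10.15 → use 11 bolts.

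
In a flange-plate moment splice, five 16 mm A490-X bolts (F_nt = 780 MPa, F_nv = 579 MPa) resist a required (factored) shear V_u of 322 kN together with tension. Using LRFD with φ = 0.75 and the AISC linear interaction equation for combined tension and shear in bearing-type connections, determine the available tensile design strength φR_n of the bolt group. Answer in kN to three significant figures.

331 kN

A_b = π·16²/4 = 201.1 mm²; f_rv = 322 × 1000 / (5 × 201.1) = 320.3 MPa.
F'_nt = 1.3 F_nt − (F_nt / φF_nv) f_rv = 1.3·780 − (780/(0.75·579))·320.3 = 438.7 MPa, capped at F_nt → F'_nt = 438.7 MPa.
R_n = F'_nt · A_b · n = 438.7 × 201.1 × 5 / 1000 = 441 kN.
Design strength φR_n = 0.75 × 441 = 331 kN.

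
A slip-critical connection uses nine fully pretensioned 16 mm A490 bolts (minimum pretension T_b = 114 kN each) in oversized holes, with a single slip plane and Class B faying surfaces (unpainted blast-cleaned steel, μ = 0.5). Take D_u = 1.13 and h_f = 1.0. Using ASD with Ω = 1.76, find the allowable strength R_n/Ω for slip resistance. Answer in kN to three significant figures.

329 kN

R_n = μ · D_u · h_f · T_b · n_s · n_b = 0.5 × 1.13 × 1.0 × 114 × 1 × 9 = 579.7 kN.
Allowable strength R_n/Ω = 579.7 / 1.76 = 329 kN.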